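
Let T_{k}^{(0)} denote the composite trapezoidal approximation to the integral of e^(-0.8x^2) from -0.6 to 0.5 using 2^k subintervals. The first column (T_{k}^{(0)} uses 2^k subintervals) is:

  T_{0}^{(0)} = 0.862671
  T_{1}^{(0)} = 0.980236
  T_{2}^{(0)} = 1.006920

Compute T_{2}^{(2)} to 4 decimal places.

1.0156

T_{1}^{(1)} = 0.980236 + (0.980236 − 0.862671)/3 = 1.019424
T_{2}^{(1)} = 1.006920 + (1.006920 − 0.980236)/3 = 1.015815
T_{2}^{(2)} = (16·1.015815 − 1.019424) / 15 = 1.015574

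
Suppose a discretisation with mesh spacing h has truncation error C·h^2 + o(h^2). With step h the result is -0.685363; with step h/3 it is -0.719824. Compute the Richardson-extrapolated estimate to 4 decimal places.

-0.7241

The leading error scales as h^2; refining by a factor of 3 reduces it by 3^2 = 9.
Extrapolated value = (9·A(h/3) − A(h)) / (9 − 1)
= (9·(-0.719824) − (-0.685363)) / 8
= -5.793053 / 8 = -0.724132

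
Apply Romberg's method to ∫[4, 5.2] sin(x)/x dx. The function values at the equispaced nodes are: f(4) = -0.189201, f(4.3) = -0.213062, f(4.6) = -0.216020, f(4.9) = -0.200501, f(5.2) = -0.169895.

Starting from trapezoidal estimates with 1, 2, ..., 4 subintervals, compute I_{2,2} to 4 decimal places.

-0.2445

I_{0,0} (trapezoid, 1 panel, h=1.2000): -0.215458
I_{1,0} (trapezoid, 2 panels, h=0.6000): -0.237341
I_{2,0} (trapezoid, 4 panels, h=0.3000): -0.242739
I_{1,1} = -0.237341 + (-0.237341 − (-0.215458))/3 = -0.244635
I_{2,1} = -0.242739 + (-0.242739 − (-0.237341))/3 = -0.244538
I_{2,2} = -0.244538 + (-0.244538 − (-0.244635))/15 = -0.244532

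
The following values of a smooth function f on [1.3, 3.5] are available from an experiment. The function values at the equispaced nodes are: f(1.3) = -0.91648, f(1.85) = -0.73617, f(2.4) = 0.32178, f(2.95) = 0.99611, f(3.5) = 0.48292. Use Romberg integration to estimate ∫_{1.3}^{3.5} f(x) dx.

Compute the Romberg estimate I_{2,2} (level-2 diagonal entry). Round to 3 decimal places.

0.224

I_{0,0} (trapezoid, 1 panel, h=2.2000): -0.47692
I_{1,0} (trapezoid, 2 panels, h=1.1000): 0.11550
I_{2,0} (trapezoid, 4 panels, h=0.5500): 0.20072
I_{1,1} = 0.11550 + (0.11550 − (-0.47692))/3 = 0.31297
I_{2,1} = 0.20072 + (0.20072 − 0.11550)/3 = 0.22913
I_{2,2} = 0.22913 + (0.22913 − 0.31297)/15 = 0.22354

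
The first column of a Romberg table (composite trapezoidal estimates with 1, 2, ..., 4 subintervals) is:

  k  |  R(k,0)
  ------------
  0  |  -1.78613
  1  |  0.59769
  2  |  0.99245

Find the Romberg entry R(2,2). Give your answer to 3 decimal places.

R(1,1) = (4·0.59769 − (-1.78613)) / 3 = 1.39230
R(2,1) = 0.99245 + (0.99245 − 0.59769)/3 = 1.12404
R(2,2) = (16·1.12404 − 1.39230) / 15 = 1.10616

1.106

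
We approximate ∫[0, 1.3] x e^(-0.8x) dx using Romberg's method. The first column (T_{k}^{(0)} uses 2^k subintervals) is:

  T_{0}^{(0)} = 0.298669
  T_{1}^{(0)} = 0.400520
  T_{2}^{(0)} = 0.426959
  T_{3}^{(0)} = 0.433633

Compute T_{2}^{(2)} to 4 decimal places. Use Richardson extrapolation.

Richardson extrapolation on the trapezoidal column (denominator 4−1=3):
T_{1}^{(1)} = (4·0.400520 − 0.298669) / 3 = 0.434470
T_{2}^{(1)} = 0.426959 + (0.426959 − 0.400520)/3 = 0.435772
T_{2}^{(2)} = (16·0.435772 − 0.434470) / 15 = 0.435859
(Column j=1 coincides with Simpson's rule on the same nodes.)

0.4359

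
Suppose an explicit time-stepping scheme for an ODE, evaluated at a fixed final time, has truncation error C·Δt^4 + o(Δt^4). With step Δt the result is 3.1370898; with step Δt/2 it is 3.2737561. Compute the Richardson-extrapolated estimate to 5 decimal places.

3.28287

Extrapolated value = (16·A(Δt/2) − A(Δt)) / (16 − 1)
= (16·3.2737561 − 3.1370898) / 15
= 49.2430078 / 15 = 3.2828672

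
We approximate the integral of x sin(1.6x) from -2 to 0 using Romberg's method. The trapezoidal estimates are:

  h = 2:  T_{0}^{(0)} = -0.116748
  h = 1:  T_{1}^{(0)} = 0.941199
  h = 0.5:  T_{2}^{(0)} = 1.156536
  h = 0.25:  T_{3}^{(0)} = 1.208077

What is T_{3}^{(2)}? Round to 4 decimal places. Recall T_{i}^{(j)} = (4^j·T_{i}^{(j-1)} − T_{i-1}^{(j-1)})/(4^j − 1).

1.2251

T_{2}^{(1)} = (4·1.156536 − 0.941199) / 3 = 1.228315
T_{3}^{(1)} = 1.208077 + (1.208077 − 1.156536)/3 = 1.225257
T_{3}^{(2)} = (16·1.225257 − 1.228315) / 15 = 1.225053
(Column j=1 coincides with Simpson's rule on the same nodes.)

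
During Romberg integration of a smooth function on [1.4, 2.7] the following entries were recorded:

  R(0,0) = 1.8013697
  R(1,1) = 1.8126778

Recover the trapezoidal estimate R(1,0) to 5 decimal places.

1.80985

From R(1,1) = (4·R(1,0) − R(0,0))/3, solve for R(1,0):
4·R(1,0) = 3·1.8126778 + 1.8013697 = 7.2394031
R(1,0) = 1.8098508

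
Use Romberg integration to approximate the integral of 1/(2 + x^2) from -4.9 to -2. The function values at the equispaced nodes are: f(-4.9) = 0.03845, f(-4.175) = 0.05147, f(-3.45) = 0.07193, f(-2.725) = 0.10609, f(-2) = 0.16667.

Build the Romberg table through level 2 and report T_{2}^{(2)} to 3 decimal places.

0.237

T_{0}^{(0)} (trapezoid, 1 panel, h=2.9000): 0.29742
T_{1}^{(0)} (trapezoid, 2 panels, h=1.4500): 0.25301
T_{2}^{(0)} (trapezoid, 4 panels, h=0.7250): 0.24074
T_{1}^{(1)} = 0.25301 + (0.25301 − 0.29742)/3 = 0.23821
T_{2}^{(1)} = 0.24074 + (0.24074 − 0.25301)/3 = 0.23665
T_{2}^{(2)} = 0.23665 + (0.23665 − 0.23821)/15 = 0.23655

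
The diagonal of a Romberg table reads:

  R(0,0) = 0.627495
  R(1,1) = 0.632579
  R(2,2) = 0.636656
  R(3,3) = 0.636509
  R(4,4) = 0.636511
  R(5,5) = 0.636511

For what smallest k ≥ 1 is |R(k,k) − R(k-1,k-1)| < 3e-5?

|R(1,1) − R(0,0)| = 0.005084 ≥ 3e-5
|R(2,2) − R(1,1)| = 0.004077 ≥ 3e-5
|R(3,3) − R(2,2)| = 0.000147 ≥ 3e-5
|R(4,4) − R(3,3)| = 0.000002 < 3e-5

k = 4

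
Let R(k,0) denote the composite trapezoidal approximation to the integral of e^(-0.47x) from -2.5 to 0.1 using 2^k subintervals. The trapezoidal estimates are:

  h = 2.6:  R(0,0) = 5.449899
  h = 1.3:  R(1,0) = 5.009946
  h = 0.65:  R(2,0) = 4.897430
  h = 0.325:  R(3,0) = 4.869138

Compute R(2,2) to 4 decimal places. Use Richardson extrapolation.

4.8597

R(1,1) = 5.009946 + (5.009946 − 5.449899)/3 = 4.863295
R(2,1) = 4.897430 + (4.897430 − 5.009946)/3 = 4.859925
R(2,2) = 4.859925 + (4.859925 − 4.863295)/15 = 4.859700
(Column j=1 coincides with Simpson's rule on the same nodes.)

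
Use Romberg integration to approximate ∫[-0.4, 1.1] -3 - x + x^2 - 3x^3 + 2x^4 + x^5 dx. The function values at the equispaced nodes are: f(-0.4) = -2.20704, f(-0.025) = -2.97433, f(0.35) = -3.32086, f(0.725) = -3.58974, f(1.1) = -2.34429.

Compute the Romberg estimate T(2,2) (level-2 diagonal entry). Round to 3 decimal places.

-4.696

T(0,0) (trapezoid, 1 panel, h=1.5000): -3.41350
T(1,0) (trapezoid, 2 panels, h=0.7500): -4.19739
T(2,0) (trapezoid, 4 panels, h=0.3750): -4.56022
T(1,1) = -4.19739 + (-4.19739 − (-3.41350))/3 = -4.45869
T(2,1) = -4.56022 + (-4.56022 − (-4.19739))/3 = -4.68116
T(2,2) = -4.68116 + (-4.68116 − (-4.45869))/15 = -4.69599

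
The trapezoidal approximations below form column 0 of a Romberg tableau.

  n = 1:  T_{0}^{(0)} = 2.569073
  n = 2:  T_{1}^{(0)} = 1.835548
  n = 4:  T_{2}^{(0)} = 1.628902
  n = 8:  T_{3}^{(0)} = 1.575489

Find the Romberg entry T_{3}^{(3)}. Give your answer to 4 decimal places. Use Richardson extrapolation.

1.5575

Richardson extrapolation on the trapezoidal column (denominator 4−1=3):
T_{1}^{(1)} = (4·1.835548 − 2.569073) / 3 = 1.591040
T_{2}^{(1)} = 1.628902 + (1.628902 − 1.835548)/3 = 1.560020
T_{3}^{(1)} = (4·1.575489 − 1.628902) / 3 = 1.557685
T_{2}^{(2)} = 1.560020 + (1.560020 − 1.591040)/15 = 1.557952
T_{3}^{(2)} = (16·1.557685 − 1.560020) / 15 = 1.557529
T_{3}^{(3)} = 1.557529 + (1.557529 − 1.557952)/63 = 1.557522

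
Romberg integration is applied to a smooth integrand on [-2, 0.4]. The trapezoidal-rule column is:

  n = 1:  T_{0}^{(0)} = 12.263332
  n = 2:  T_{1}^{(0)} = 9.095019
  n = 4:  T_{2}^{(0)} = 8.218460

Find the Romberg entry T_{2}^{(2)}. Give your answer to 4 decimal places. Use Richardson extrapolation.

7.9188

T_{1}^{(1)} = (4·9.095019 − 12.263332) / 3 = 8.038915
T_{2}^{(1)} = 8.218460 + (8.218460 − 9.095019)/3 = 7.926274
T_{2}^{(2)} = 7.926274 + (7.926274 − 8.038915)/15 = 7.918765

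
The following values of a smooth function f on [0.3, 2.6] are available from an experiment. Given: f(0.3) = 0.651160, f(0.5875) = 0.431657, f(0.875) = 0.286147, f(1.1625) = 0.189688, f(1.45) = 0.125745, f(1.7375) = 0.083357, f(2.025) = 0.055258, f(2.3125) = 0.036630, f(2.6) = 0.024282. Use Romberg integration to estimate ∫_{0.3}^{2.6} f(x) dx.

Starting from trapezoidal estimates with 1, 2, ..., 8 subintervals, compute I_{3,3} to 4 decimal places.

0.4384

I_{0,0} (trapezoid, 1 panel, h=2.3000): 0.776758
I_{1,0} (trapezoid, 2 panels, h=1.1500): 0.532986
I_{2,0} (trapezoid, 4 panels, h=0.5750): 0.462801
I_{3,0} (trapezoid, 8 panels, h=0.2875): 0.444533
I_{1,1} = 0.532986 + (0.532986 − 0.776758)/3 = 0.451729
I_{2,1} = 0.462801 + (0.462801 − 0.532986)/3 = 0.439406
I_{3,1} = 0.444533 + (0.444533 − 0.462801)/3 = 0.438444
I_{2,2} = 0.439406 + (0.439406 − 0.451729)/15 = 0.438584
I_{3,2} = 0.438444 + (0.438444 − 0.439406)/15 = 0.438380
I_{3,3} = 0.438380 + (0.438380 − 0.438584)/63 = 0.438377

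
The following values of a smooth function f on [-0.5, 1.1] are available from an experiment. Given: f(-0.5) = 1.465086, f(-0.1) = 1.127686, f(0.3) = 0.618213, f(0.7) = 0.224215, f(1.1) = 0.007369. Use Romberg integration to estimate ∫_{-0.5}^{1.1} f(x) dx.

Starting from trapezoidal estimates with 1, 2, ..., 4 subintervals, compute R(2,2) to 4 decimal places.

R(0,0) (trapezoid, 1 panel, h=1.6000): 1.177964
R(1,0) (trapezoid, 2 panels, h=0.8000): 1.083552
R(2,0) (trapezoid, 4 panels, h=0.4000): 1.082537
R(1,1) = 1.083552 + (1.083552 − 1.177964)/3 = 1.052081
R(2,1) = 1.082537 + (1.082537 − 1.083552)/3 = 1.082199
R(2,2) = 1.082199 + (1.082199 − 1.052081)/15 = 1.084207

1.0842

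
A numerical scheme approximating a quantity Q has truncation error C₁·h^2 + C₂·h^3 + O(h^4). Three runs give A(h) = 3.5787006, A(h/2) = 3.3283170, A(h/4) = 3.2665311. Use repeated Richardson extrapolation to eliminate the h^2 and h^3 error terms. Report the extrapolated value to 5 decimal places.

3.24609

First eliminate the h^2 term (factor 2^2 = 4):
  B₁ = (4·3.3283170 − 3.5787006)/3 = 3.2448558
  B₂ = (4·3.2665311 − 3.3283170)/3 = 3.2459358
Then eliminate the h^3 term (factor 2^3 = 8):
  (8·3.2459358 − 3.2448558)/7 = 3.2460901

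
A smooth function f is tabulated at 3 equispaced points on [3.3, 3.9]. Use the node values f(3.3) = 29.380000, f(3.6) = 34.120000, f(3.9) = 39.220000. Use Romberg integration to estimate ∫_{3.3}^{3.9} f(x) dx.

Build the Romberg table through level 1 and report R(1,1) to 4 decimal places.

R(0,0) (trapezoid, 1 panel, h=0.6000): 20.580000
R(1,0) (trapezoid, 2 panels, h=0.3000): 20.526000
R(1,1) = 20.526000 + (20.526000 − 20.580000)/3 = 20.508000

20.5080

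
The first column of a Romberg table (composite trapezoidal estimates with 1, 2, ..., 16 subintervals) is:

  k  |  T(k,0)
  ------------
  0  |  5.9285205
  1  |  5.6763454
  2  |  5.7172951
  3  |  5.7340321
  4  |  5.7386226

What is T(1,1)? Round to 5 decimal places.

Richardson extrapolation on the trapezoidal column (denominator 4−1=3):
T(1,1) = (4·5.6763454 − 5.9285205) / 3 = 5.5922870

5.59229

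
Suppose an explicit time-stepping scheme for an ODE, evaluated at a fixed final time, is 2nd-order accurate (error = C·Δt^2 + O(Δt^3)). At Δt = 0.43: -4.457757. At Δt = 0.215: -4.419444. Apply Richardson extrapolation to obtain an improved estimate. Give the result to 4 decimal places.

Extrapolated value = (4·A(Δt/2) − A(Δt)) / (4 − 1)
= (4·(-4.419444) − (-4.457757)) / 3
= -13.220019 / 3 = -4.406673

-4.4067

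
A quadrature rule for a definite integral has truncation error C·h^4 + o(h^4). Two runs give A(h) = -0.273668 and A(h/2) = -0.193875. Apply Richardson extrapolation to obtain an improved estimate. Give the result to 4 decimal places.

-0.1886

Extrapolated value = (16·A(h/2) − A(h)) / (16 − 1)
= (16·(-0.193875) − (-0.273668)) / 15
= -2.828332 / 15 = -0.188555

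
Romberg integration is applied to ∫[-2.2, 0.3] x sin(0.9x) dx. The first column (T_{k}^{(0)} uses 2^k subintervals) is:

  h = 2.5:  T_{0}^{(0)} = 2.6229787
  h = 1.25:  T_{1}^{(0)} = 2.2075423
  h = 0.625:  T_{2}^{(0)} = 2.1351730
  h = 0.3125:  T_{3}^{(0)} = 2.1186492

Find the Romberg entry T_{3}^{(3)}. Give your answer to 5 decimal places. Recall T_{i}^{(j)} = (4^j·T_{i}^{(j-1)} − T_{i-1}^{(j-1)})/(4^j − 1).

T_{1}^{(1)} = 2.2075423 + (2.2075423 − 2.6229787)/3 = 2.0690635
T_{2}^{(1)} = (4·2.1351730 − 2.2075423) / 3 = 2.1110499
T_{3}^{(1)} = 2.1186492 + (2.1186492 − 2.1351730)/3 = 2.1131413
T_{2}^{(2)} = 2.1110499 + (2.1110499 − 2.0690635)/15 = 2.1138490
T_{3}^{(2)} = 2.1131413 + (2.1131413 − 2.1110499)/15 = 2.1132807
T_{3}^{(3)} = 2.1132807 + (2.1132807 − 2.1138490)/63 = 2.1132717

2.11327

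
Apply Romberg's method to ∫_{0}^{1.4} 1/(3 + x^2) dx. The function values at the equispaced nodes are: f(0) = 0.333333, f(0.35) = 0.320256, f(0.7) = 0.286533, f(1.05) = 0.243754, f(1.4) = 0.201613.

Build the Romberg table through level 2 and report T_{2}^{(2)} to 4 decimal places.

T_{0}^{(0)} (trapezoid, 1 panel, h=1.4000): 0.374462
T_{1}^{(0)} (trapezoid, 2 panels, h=0.7000): 0.387804
T_{2}^{(0)} (trapezoid, 4 panels, h=0.3500): 0.391306
T_{1}^{(1)} = 0.387804 + (0.387804 − 0.374462)/3 = 0.392251
T_{2}^{(1)} = 0.391306 + (0.391306 − 0.387804)/3 = 0.392473
T_{2}^{(2)} = 0.392473 + (0.392473 − 0.392251)/15 = 0.392488

0.3925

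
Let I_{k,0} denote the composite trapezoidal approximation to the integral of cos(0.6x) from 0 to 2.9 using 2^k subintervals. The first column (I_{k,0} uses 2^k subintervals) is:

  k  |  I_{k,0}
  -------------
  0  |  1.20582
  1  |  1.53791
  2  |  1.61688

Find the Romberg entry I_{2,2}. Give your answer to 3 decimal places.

1.643

Richardson extrapolation on the trapezoidal column (denominator 4−1=3):
I_{1,1} = (4·1.53791 − 1.20582) / 3 = 1.64861
I_{2,1} = 1.61688 + (1.61688 − 1.53791)/3 = 1.64320
I_{2,2} = 1.64320 + (1.64320 − 1.64861)/15 = 1.64284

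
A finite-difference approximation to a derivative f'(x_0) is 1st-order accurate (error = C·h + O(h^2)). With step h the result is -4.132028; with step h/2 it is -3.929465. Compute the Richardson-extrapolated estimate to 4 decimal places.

-3.7269

The leading error scales as h; refining by a factor of 2 reduces it by 2^1 = 2.
Extrapolated value = (2·A(h/2) − A(h)) / (2 − 1)
= (2·(-3.929465) − (-4.132028)) / 1
= -3.726902 / 1 = -3.726902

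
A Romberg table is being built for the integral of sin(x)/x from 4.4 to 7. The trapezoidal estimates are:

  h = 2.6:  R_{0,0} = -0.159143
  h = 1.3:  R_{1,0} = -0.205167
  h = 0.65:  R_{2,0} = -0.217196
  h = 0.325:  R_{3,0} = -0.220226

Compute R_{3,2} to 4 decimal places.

Richardson extrapolation on the trapezoidal column (denominator 4−1=3):
R_{2,1} = (4·(-0.217196) − (-0.205167)) / 3 = -0.221206
R_{3,1} = -0.220226 + (-0.220226 − (-0.217196))/3 = -0.221236
R_{3,2} = -0.221236 + (-0.221236 − (-0.221206))/15 = -0.221238

-0.2212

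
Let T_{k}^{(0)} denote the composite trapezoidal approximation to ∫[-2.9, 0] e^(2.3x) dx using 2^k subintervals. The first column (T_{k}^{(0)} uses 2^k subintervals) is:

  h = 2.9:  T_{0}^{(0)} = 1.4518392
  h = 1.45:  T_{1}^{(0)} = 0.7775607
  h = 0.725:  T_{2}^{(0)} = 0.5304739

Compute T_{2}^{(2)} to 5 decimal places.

0.44113

T_{1}^{(1)} = (4·0.7775607 − 1.4518392) / 3 = 0.5528012
T_{2}^{(1)} = (4·0.5304739 − 0.7775607) / 3 = 0.4481116
T_{2}^{(2)} = (16·0.4481116 − 0.5528012) / 15 = 0.4411323
(Column j=1 coincides with Simpson's rule on the same nodes.)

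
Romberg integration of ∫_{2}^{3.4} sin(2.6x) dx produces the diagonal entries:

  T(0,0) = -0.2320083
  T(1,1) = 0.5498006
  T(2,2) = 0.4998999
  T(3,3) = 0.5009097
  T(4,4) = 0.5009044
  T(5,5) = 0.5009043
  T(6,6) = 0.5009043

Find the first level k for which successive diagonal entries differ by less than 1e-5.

|T(1,1) − T(0,0)| = 0.7818089 ≥ 1e-5
|T(2,2) − T(1,1)| = 0.0499007 ≥ 1e-5
|T(3,3) − T(2,2)| = 0.0010098 ≥ 1e-5
|T(4,4) − T(3,3)| = 0.0000053 < 1e-5

k = 4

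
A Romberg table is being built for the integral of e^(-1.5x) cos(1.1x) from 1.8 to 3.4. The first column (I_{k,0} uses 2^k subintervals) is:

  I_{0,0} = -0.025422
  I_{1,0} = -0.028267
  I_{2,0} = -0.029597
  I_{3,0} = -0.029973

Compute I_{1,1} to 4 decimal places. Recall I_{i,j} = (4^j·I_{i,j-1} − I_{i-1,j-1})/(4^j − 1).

-0.0292

Richardson extrapolation on the trapezoidal column (denominator 4−1=3):
I_{1,1} = -0.028267 + (-0.028267 − (-0.025422))/3 = -0.029215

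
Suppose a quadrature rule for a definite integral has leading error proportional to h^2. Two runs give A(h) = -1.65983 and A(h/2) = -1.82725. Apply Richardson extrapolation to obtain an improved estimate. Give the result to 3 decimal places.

-1.883

Extrapolated value = (4·A(h/2) − A(h)) / (4 − 1)
= (4·(-1.82725) − (-1.65983)) / 3
= -5.64917 / 3 = -1.88306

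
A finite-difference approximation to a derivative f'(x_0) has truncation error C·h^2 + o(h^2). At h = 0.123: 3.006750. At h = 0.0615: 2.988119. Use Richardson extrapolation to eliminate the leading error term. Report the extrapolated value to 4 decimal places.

The leading error scales as h^2; refining by a factor of 2 reduces it by 2^2 = 4.
Extrapolated value = (4·A(h/2) − A(h)) / (4 − 1)
= (4·2.988119 − 3.006750) / 3
= 8.945726 / 3 = 2.981909

2.9819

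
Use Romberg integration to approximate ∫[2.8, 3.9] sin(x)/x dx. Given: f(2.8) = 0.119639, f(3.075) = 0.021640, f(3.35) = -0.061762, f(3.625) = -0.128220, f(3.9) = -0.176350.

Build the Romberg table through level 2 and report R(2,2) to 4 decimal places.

-0.0556

R(0,0) (trapezoid, 1 panel, h=1.1000): -0.031191
R(1,0) (trapezoid, 2 panels, h=0.5500): -0.049565
R(2,0) (trapezoid, 4 panels, h=0.2750): -0.054092
R(1,1) = -0.049565 + (-0.049565 − (-0.031191))/3 = -0.055690
R(2,1) = -0.054092 + (-0.054092 − (-0.049565))/3 = -0.055601
R(2,2) = -0.055601 + (-0.055601 − (-0.055690))/15 = -0.055595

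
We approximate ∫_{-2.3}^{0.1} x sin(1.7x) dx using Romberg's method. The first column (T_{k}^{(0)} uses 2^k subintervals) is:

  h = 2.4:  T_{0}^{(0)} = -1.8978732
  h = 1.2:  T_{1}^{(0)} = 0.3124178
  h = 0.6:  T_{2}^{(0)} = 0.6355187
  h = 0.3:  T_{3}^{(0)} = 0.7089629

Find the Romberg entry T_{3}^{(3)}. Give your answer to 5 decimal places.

0.73295

T_{1}^{(1)} = 0.3124178 + (0.3124178 − (-1.8978732))/3 = 1.0491815
T_{2}^{(1)} = 0.6355187 + (0.6355187 − 0.3124178)/3 = 0.7432190
T_{3}^{(1)} = (4·0.7089629 − 0.6355187) / 3 = 0.7334443
T_{2}^{(2)} = (16·0.7432190 − 1.0491815) / 15 = 0.7228215
T_{3}^{(2)} = 0.7334443 + (0.7334443 − 0.7432190)/15 = 0.7327927
T_{3}^{(3)} = 0.7327927 + (0.7327927 − 0.7228215)/63 = 0.7329510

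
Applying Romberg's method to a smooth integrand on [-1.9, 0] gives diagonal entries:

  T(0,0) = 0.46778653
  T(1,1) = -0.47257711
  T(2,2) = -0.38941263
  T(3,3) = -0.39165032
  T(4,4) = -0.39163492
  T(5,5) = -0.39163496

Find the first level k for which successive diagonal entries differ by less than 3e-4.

k = 4

|T(1,1) − T(0,0)| = 0.94036364 ≥ 3e-4
|T(2,2) − T(1,1)| = 0.08316448 ≥ 3e-4
|T(3,3) − T(2,2)| = 0.00223769 ≥ 3e-4
|T(4,4) − T(3,3)| = 0.00001540 < 3e-4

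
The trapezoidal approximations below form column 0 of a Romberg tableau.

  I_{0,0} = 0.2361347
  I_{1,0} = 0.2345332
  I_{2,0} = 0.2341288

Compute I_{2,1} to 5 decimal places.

0.23399

Richardson extrapolation on the trapezoidal column (denominator 4−1=3):
I_{2,1} = (4·0.2341288 − 0.2345332) / 3 = 0.2339940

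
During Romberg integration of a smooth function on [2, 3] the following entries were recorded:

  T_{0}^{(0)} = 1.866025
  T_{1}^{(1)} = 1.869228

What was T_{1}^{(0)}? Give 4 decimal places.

1.8684

From T_{1}^{(1)} = (4·T_{1}^{(0)} − T_{0}^{(0)})/3, solve for T_{1}^{(0)}:
4·T_{1}^{(0)} = 3·1.869228 + 1.866025 = 7.473709
T_{1}^{(0)} = 1.868427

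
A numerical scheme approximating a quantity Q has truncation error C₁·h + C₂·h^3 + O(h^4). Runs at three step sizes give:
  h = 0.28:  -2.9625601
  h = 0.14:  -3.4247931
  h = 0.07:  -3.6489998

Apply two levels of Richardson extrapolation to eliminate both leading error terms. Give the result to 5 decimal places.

First eliminate the h term (factor 2^1 = 2):
  B₁ = (2·(-3.4247931) − (-2.9625601))/1 = -3.8870261
  B₂ = (2·(-3.6489998) − (-3.4247931))/1 = -3.8732065
Then eliminate the h^3 term (factor 2^3 = 8):
  (8·(-3.8732065) − (-3.8870261))/7 = -3.8712323

-3.87123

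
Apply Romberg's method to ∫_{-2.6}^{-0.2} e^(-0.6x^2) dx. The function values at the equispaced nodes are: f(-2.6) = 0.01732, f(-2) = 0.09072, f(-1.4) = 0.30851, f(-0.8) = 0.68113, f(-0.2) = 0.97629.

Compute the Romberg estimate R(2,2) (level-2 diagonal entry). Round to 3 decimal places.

0.943

R(0,0) (trapezoid, 1 panel, h=2.4000): 1.19233
R(1,0) (trapezoid, 2 panels, h=1.2000): 0.96638
R(2,0) (trapezoid, 4 panels, h=0.6000): 0.94630
R(1,1) = 0.96638 + (0.96638 − 1.19233)/3 = 0.89106
R(2,1) = 0.94630 + (0.94630 − 0.96638)/3 = 0.93961
R(2,2) = 0.93961 + (0.93961 − 0.89106)/15 = 0.94285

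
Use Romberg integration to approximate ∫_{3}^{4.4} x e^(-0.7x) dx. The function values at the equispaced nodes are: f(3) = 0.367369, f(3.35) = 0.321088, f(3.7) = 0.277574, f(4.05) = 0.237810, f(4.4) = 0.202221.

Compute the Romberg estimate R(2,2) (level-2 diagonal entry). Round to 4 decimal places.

0.3920

R(0,0) (trapezoid, 1 panel, h=1.4000): 0.398713
R(1,0) (trapezoid, 2 panels, h=0.7000): 0.393658
R(2,0) (trapezoid, 4 panels, h=0.3500): 0.392443
R(1,1) = 0.393658 + (0.393658 − 0.398713)/3 = 0.391973
R(2,1) = 0.392443 + (0.392443 − 0.393658)/3 = 0.392038
R(2,2) = 0.392038 + (0.392038 − 0.391973)/15 = 0.392042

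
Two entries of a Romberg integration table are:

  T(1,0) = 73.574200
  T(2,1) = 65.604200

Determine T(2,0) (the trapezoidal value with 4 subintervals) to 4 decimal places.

67.5967

From T(2,1) = (4·T(2,0) − T(1,0))/3, solve for T(2,0):
4·T(2,0) = 3·65.604200 + 73.574200 = 270.386800
T(2,0) = 67.596700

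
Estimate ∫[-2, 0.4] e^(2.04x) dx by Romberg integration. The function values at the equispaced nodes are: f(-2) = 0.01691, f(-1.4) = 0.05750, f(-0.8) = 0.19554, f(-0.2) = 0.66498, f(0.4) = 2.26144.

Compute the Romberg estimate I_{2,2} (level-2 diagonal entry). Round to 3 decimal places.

1.104

I_{0,0} (trapezoid, 1 panel, h=2.4000): 2.73402
I_{1,0} (trapezoid, 2 panels, h=1.2000): 1.60166
I_{2,0} (trapezoid, 4 panels, h=0.6000): 1.23432
I_{1,1} = 1.60166 + (1.60166 − 2.73402)/3 = 1.22421
I_{2,1} = 1.23432 + (1.23432 − 1.60166)/3 = 1.11187
I_{2,2} = 1.11187 + (1.11187 − 1.22421)/15 = 1.10438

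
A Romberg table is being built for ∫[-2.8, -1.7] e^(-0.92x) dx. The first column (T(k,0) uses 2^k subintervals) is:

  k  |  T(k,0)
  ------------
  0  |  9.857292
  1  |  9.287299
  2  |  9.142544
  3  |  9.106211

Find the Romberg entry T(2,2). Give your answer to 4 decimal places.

9.0941

Richardson extrapolation on the trapezoidal column (denominator 4−1=3):
T(1,1) = (4·9.287299 − 9.857292) / 3 = 9.097301
T(2,1) = 9.142544 + (9.142544 − 9.287299)/3 = 9.094292
T(2,2) = (16·9.094292 − 9.097301) / 15 = 9.094091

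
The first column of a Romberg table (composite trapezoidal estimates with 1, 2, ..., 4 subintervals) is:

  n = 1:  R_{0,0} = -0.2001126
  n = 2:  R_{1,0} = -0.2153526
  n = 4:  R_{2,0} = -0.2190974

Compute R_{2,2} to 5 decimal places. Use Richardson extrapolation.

-0.22034

R_{1,1} = -0.2153526 + (-0.2153526 − (-0.2001126))/3 = -0.2204326
R_{2,1} = -0.2190974 + (-0.2190974 − (-0.2153526))/3 = -0.2203457
R_{2,2} = (16·(-0.2203457) − (-0.2204326)) / 15 = -0.2203399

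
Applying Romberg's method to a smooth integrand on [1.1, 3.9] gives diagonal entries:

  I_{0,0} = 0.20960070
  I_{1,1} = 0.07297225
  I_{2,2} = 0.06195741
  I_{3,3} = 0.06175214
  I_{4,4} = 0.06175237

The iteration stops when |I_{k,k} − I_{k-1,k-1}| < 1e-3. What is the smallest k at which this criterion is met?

k = 3

|I_{1,1} − I_{0,0}| = 0.13662845 ≥ 1e-3
|I_{2,2} − I_{1,1}| = 0.01101484 ≥ 1e-3
|I_{3,3} − I_{2,2}| = 0.00020527 < 1e-3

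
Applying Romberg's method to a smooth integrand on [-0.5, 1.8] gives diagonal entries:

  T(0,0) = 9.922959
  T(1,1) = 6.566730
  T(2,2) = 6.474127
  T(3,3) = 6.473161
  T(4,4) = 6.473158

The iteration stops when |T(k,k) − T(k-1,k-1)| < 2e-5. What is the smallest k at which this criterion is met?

|T(1,1) − T(0,0)| = 3.356229 ≥ 2e-5
|T(2,2) − T(1,1)| = 0.092603 ≥ 2e-5
|T(3,3) − T(2,2)| = 0.000966 ≥ 2e-5
|T(4,4) − T(3,3)| = 0.000003 < 2e-5

k = 4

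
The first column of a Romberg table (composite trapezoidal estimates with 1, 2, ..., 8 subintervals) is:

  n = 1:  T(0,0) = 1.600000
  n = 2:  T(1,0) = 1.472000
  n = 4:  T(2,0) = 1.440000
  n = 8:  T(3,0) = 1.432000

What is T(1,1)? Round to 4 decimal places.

1.4293

T(1,1) = (4·1.472000 − 1.600000) / 3 = 1.429333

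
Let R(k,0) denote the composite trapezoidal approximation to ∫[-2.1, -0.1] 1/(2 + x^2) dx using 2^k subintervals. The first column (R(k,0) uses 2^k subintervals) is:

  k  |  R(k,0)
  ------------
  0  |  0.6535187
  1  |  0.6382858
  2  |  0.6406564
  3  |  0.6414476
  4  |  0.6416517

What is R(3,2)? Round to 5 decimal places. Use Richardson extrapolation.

R(2,1) = (4·0.6406564 − 0.6382858) / 3 = 0.6414466
R(3,1) = 0.6414476 + (0.6414476 − 0.6406564)/3 = 0.6417113
R(3,2) = (16·0.6417113 − 0.6414466) / 15 = 0.6417289

0.64173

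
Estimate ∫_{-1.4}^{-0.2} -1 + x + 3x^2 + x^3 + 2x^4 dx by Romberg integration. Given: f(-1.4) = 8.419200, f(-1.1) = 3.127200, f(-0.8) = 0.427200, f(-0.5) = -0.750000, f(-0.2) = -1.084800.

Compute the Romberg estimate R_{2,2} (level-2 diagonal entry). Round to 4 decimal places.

R_{0,0} (trapezoid, 1 panel, h=1.2000): 4.400640
R_{1,0} (trapezoid, 2 panels, h=0.6000): 2.456640
R_{2,0} (trapezoid, 4 panels, h=0.3000): 1.941480
R_{1,1} = 2.456640 + (2.456640 − 4.400640)/3 = 1.808640
R_{2,1} = 1.941480 + (1.941480 − 2.456640)/3 = 1.769760
R_{2,2} = 1.769760 + (1.769760 − 1.808640)/15 = 1.767168

1.7672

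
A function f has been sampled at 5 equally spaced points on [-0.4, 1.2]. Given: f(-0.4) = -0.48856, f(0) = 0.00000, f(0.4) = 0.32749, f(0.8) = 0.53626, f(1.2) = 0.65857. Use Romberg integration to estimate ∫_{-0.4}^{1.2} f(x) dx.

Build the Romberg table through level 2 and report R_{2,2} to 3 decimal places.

0.396

R_{0,0} (trapezoid, 1 panel, h=1.6000): 0.13601
R_{1,0} (trapezoid, 2 panels, h=0.8000): 0.33000
R_{2,0} (trapezoid, 4 panels, h=0.4000): 0.37950
R_{1,1} = 0.33000 + (0.33000 − 0.13601)/3 = 0.39466
R_{2,1} = 0.37950 + (0.37950 − 0.33000)/3 = 0.39600
R_{2,2} = 0.39600 + (0.39600 − 0.39466)/15 = 0.39609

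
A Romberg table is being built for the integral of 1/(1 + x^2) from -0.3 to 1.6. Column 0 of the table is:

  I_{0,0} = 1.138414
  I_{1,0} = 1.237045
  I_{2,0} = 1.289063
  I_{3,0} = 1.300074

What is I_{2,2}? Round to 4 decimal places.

1.3088

I_{1,1} = (4·1.237045 − 1.138414) / 3 = 1.269922
I_{2,1} = 1.289063 + (1.289063 − 1.237045)/3 = 1.306402
I_{2,2} = (16·1.306402 − 1.269922) / 15 = 1.308834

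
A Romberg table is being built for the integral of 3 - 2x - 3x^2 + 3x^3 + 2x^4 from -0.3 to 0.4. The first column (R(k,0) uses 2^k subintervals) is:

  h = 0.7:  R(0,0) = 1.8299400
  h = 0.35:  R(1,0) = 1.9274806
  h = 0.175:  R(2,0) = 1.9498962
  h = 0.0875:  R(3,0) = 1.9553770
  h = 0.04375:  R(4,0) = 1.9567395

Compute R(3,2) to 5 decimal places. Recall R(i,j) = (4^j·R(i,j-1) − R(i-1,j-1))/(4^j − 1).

Richardson extrapolation on the trapezoidal column (denominator 4−1=3):
R(2,1) = (4·1.9498962 − 1.9274806) / 3 = 1.9573681
R(3,1) = 1.9553770 + (1.9553770 − 1.9498962)/3 = 1.9572039
R(3,2) = 1.9572039 + (1.9572039 − 1.9573681)/15 = 1.9571930
(Column j=1 coincides with Simpson's rule on the same nodes.)

1.95719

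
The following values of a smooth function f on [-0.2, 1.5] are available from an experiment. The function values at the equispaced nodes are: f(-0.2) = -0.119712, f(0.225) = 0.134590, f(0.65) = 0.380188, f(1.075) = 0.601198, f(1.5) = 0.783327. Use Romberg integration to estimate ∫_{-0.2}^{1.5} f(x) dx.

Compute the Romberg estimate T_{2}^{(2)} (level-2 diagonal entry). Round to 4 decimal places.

T_{0}^{(0)} (trapezoid, 1 panel, h=1.7000): 0.564073
T_{1}^{(0)} (trapezoid, 2 panels, h=0.8500): 0.605196
T_{2}^{(0)} (trapezoid, 4 panels, h=0.4250): 0.615308
T_{1}^{(1)} = 0.605196 + (0.605196 − 0.564073)/3 = 0.618904
T_{2}^{(1)} = 0.615308 + (0.615308 − 0.605196)/3 = 0.618679
T_{2}^{(2)} = 0.618679 + (0.618679 − 0.618904)/15 = 0.618664

0.6187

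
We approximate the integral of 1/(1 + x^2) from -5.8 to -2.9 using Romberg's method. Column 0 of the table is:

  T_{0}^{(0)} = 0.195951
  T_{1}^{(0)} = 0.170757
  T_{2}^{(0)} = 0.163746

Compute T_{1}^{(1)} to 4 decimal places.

Richardson extrapolation on the trapezoidal column (denominator 4−1=3):
T_{1}^{(1)} = (4·0.170757 − 0.195951) / 3 = 0.162359

0.1624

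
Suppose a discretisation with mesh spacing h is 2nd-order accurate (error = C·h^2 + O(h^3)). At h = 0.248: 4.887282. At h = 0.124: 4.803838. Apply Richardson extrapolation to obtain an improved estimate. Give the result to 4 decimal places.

4.7760

Extrapolated value = (4·A(h/2) − A(h)) / (4 − 1)
= (4·4.803838 − 4.887282) / 3
= 14.328070 / 3 = 4.776023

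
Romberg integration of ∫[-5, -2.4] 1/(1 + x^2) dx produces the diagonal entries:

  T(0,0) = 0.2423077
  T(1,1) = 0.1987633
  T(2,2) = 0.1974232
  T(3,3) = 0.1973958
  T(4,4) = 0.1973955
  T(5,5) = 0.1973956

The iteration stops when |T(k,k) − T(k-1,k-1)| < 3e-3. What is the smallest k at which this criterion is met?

k = 2

|T(1,1) − T(0,0)| = 0.0435444 ≥ 3e-3
|T(2,2) − T(1,1)| = 0.0013401 < 3e-3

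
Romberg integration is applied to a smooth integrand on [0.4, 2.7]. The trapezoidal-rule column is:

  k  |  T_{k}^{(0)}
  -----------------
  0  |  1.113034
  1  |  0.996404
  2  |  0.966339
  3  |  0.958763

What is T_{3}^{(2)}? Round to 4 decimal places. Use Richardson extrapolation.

Richardson extrapolation on the trapezoidal column (denominator 4−1=3):
T_{2}^{(1)} = (4·0.966339 − 0.996404) / 3 = 0.956317
T_{3}^{(1)} = 0.958763 + (0.958763 − 0.966339)/3 = 0.956238
T_{3}^{(2)} = (16·0.956238 − 0.956317) / 15 = 0.956233

0.9562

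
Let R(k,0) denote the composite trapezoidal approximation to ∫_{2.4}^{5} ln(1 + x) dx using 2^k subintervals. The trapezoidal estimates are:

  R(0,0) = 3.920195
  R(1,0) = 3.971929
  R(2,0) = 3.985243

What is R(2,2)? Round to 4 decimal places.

3.9897

Richardson extrapolation on the trapezoidal column (denominator 4−1=3):
R(1,1) = 3.971929 + (3.971929 − 3.920195)/3 = 3.989174
R(2,1) = (4·3.985243 − 3.971929) / 3 = 3.989681
R(2,2) = (16·3.989681 − 3.989174) / 15 = 3.989715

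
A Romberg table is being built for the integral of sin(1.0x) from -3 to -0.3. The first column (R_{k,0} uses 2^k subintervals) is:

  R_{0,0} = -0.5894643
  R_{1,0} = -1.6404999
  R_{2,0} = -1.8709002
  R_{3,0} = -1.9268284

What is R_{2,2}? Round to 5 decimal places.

-1.94482

R_{1,1} = (4·(-1.6404999) − (-0.5894643)) / 3 = -1.9908451
R_{2,1} = -1.8709002 + (-1.8709002 − (-1.6404999))/3 = -1.9477003
R_{2,2} = (16·(-1.9477003) − (-1.9908451)) / 15 = -1.9448240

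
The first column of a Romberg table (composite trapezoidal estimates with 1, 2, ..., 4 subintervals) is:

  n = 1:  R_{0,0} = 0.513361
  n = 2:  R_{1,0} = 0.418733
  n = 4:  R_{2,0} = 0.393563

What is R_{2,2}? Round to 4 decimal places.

R_{1,1} = (4·0.418733 − 0.513361) / 3 = 0.387190
R_{2,1} = 0.393563 + (0.393563 − 0.418733)/3 = 0.385173
R_{2,2} = (16·0.385173 − 0.387190) / 15 = 0.385039
(Column j=1 coincides with Simpson's rule on the same nodes.)

0.3850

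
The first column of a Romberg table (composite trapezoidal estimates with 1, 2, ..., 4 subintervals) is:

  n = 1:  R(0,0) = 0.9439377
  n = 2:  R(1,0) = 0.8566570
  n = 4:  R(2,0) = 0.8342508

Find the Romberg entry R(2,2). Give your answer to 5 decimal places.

R(1,1) = (4·0.8566570 − 0.9439377) / 3 = 0.8275634
R(2,1) = 0.8342508 + (0.8342508 − 0.8566570)/3 = 0.8267821
R(2,2) = (16·0.8267821 − 0.8275634) / 15 = 0.8267300

0.82673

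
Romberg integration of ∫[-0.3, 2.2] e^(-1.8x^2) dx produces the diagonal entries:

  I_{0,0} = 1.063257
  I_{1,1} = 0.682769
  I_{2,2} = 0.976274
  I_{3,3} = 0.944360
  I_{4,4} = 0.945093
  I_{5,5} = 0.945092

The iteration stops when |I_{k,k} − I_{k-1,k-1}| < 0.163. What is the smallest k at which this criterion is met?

|I_{1,1} − I_{0,0}| = 0.380488 ≥ 0.163
|I_{2,2} − I_{1,1}| = 0.293505 ≥ 0.163
|I_{3,3} − I_{2,2}| = 0.031914 < 0.163

k = 3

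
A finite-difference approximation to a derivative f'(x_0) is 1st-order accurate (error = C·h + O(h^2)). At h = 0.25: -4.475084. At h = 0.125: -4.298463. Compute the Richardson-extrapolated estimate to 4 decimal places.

Extrapolated value = (2·A(h/2) − A(h)) / (2 − 1)
= (2·(-4.298463) − (-4.475084)) / 1
= -4.121842 / 1 = -4.121842

-4.1218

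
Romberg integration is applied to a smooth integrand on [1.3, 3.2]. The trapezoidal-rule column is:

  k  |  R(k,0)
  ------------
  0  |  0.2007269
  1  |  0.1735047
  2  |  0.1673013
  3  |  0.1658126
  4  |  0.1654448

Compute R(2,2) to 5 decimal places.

0.16529

Richardson extrapolation on the trapezoidal column (denominator 4−1=3):
R(1,1) = (4·0.1735047 − 0.2007269) / 3 = 0.1644306
R(2,1) = 0.1673013 + (0.1673013 − 0.1735047)/3 = 0.1652335
R(2,2) = 0.1652335 + (0.1652335 − 0.1644306)/15 = 0.1652870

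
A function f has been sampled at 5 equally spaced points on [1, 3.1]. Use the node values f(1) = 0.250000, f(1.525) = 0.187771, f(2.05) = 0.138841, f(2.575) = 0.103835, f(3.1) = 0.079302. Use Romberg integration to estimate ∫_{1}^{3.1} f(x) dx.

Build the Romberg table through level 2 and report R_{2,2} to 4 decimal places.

R_{0,0} (trapezoid, 1 panel, h=2.1000): 0.345767
R_{1,0} (trapezoid, 2 panels, h=1.0500): 0.318667
R_{2,0} (trapezoid, 4 panels, h=0.5250): 0.312426
R_{1,1} = 0.318667 + (0.318667 − 0.345767)/3 = 0.309634
R_{2,1} = 0.312426 + (0.312426 − 0.318667)/3 = 0.310346
R_{2,2} = 0.310346 + (0.310346 − 0.309634)/15 = 0.310393

0.3104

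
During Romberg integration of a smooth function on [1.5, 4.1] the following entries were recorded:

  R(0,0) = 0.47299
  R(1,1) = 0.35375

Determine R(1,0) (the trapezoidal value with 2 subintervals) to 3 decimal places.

From R(1,1) = (4·R(1,0) − R(0,0))/3, solve for R(1,0):
4·R(1,0) = 3·0.35375 + 0.47299 = 1.53424
R(1,0) = 0.38356

0.384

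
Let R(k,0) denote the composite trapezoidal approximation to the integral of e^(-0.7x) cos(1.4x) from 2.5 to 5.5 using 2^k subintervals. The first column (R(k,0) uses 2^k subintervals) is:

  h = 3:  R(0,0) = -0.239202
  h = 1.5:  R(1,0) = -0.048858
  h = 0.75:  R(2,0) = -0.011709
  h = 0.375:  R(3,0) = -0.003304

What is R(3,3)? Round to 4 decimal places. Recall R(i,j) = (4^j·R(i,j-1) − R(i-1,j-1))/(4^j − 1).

-0.0006

Richardson extrapolation on the trapezoidal column (denominator 4−1=3):
R(1,1) = (4·(-0.048858) − (-0.239202)) / 3 = 0.014590
R(2,1) = -0.011709 + (-0.011709 − (-0.048858))/3 = 0.000674
R(3,1) = -0.003304 + (-0.003304 − (-0.011709))/3 = -0.000502
R(2,2) = 0.000674 + (0.000674 − 0.014590)/15 = -0.000254
R(3,2) = (16·(-0.000502) − 0.000674) / 15 = -0.000580
R(3,3) = -0.000580 + (-0.000580 − (-0.000254))/63 = -0.000585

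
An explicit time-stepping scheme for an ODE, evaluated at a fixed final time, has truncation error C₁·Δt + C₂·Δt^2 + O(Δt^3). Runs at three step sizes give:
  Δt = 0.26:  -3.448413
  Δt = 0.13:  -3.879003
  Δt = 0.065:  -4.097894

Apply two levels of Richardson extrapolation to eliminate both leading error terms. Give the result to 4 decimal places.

-4.3192

First eliminate the Δt term (factor 2^1 = 2):
  B₁ = (2·(-3.879003) − (-3.448413))/1 = -4.309593
  B₂ = (2·(-4.097894) − (-3.879003))/1 = -4.316785
Then eliminate the Δt^2 term (factor 2^2 = 4):
  (4·(-4.316785) − (-4.309593))/3 = -4.319182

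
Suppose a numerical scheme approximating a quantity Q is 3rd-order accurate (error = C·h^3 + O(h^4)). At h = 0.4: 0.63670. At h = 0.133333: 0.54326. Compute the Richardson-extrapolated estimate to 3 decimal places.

0.540

Extrapolated value = (27·A(h/3) − A(h)) / (27 − 1)
= (27·0.54326 − 0.63670) / 26
= 14.03132 / 26 = 0.53967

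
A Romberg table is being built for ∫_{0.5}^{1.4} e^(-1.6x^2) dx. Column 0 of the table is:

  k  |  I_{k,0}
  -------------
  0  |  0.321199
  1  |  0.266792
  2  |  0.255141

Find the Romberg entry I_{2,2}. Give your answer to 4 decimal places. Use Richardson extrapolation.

Richardson extrapolation on the trapezoidal column (denominator 4−1=3):
I_{1,1} = 0.266792 + (0.266792 − 0.321199)/3 = 0.248656
I_{2,1} = 0.255141 + (0.255141 − 0.266792)/3 = 0.251257
I_{2,2} = 0.251257 + (0.251257 − 0.248656)/15 = 0.251430
(Column j=1 coincides with Simpson's rule on the same nodes.)

0.2514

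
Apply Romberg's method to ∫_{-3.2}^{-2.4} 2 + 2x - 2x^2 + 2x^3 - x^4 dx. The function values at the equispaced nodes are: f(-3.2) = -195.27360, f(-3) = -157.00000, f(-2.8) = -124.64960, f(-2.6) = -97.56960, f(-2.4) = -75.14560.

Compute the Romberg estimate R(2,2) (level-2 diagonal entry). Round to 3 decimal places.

-102.533

R(0,0) (trapezoid, 1 panel, h=0.8000): -108.16768
R(1,0) (trapezoid, 2 panels, h=0.4000): -103.94368
R(2,0) (trapezoid, 4 panels, h=0.2000): -102.88576
R(1,1) = -103.94368 + (-103.94368 − (-108.16768))/3 = -102.53568
R(2,1) = -102.88576 + (-102.88576 − (-103.94368))/3 = -102.53312
R(2,2) = -102.53312 + (-102.53312 − (-102.53568))/15 = -102.53295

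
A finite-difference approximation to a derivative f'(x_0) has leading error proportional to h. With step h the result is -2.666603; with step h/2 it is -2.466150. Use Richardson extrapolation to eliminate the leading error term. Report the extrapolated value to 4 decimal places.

Extrapolated value = (2·A(h/2) − A(h)) / (2 − 1)
= (2·(-2.466150) − (-2.666603)) / 1
= -2.265697 / 1 = -2.265697

-2.2657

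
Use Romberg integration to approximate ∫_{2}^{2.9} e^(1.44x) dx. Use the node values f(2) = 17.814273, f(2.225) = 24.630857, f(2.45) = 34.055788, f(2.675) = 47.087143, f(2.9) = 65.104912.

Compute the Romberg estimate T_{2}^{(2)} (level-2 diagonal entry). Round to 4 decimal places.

T_{0}^{(0)} (trapezoid, 1 panel, h=0.9000): 37.313633
T_{1}^{(0)} (trapezoid, 2 panels, h=0.4500): 33.981921
T_{2}^{(0)} (trapezoid, 4 panels, h=0.2250): 33.127511
T_{1}^{(1)} = 33.981921 + (33.981921 − 37.313633)/3 = 32.871350
T_{2}^{(1)} = 33.127511 + (33.127511 − 33.981921)/3 = 32.842708
T_{2}^{(2)} = 32.842708 + (32.842708 − 32.871350)/15 = 32.840799

32.8408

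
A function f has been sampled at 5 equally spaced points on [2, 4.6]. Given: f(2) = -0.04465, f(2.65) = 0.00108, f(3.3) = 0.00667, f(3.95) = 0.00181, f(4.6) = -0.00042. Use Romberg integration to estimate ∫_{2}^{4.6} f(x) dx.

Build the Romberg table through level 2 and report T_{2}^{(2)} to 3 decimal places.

T_{0}^{(0)} (trapezoid, 1 panel, h=2.6000): -0.05859
T_{1}^{(0)} (trapezoid, 2 panels, h=1.3000): -0.02062
T_{2}^{(0)} (trapezoid, 4 panels, h=0.6500): -0.00843
T_{1}^{(1)} = -0.02062 + (-0.02062 − (-0.05859))/3 = -0.00796
T_{2}^{(1)} = -0.00843 + (-0.00843 − (-0.02062))/3 = -0.00437
T_{2}^{(2)} = -0.00437 + (-0.00437 − (-0.00796))/15 = -0.00413

-0.004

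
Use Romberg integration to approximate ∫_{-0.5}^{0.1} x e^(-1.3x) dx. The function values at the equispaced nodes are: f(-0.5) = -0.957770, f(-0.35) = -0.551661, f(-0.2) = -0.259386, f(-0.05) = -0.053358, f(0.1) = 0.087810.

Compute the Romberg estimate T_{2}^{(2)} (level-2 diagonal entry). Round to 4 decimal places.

T_{0}^{(0)} (trapezoid, 1 panel, h=0.6000): -0.260988
T_{1}^{(0)} (trapezoid, 2 panels, h=0.3000): -0.208310
T_{2}^{(0)} (trapezoid, 4 panels, h=0.1500): -0.194908
T_{1}^{(1)} = -0.208310 + (-0.208310 − (-0.260988))/3 = -0.190751
T_{2}^{(1)} = -0.194908 + (-0.194908 − (-0.208310))/3 = -0.190441
T_{2}^{(2)} = -0.190441 + (-0.190441 − (-0.190751))/15 = -0.190420

-0.1904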